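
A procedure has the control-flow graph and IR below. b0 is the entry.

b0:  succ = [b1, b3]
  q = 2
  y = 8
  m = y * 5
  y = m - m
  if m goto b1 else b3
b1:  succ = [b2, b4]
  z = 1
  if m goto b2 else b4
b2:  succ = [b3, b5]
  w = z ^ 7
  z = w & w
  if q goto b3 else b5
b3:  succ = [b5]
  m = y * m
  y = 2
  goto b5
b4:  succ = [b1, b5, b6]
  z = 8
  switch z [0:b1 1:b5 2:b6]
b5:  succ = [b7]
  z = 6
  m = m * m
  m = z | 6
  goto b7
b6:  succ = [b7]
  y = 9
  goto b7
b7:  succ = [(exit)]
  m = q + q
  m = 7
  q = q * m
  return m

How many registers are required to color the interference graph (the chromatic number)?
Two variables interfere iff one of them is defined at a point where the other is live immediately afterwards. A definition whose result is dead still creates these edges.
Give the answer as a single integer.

Answer: 4

Working:
Per-block:
  b0: {m,q,y} / ∅
  b1: {z} / {m}
  b2: {w,z} / {q,z}
  b3: {m,y} / {m,y}
  b4: {z} / ∅
  b5: {m,z} / {m}
  b6: {y} / ∅
  b7: {m,q} / {q}

Backward fixpoint:
  live b0: ∅→{m,q,y}
  live b1: {m,q,y}→{m,q,y,z}
  live b2: {m,q,y,z}→{m,q,y}
  live b3: {m,q,y}→{m,q}
  live b4: {m,q,y}→{m,q,y}
  live b5: {m,q}→{q}
  live b6: {q}→{q}
  live b7: {q}→∅

Conflict graph:
  m: {q,w,y,z}
  q: {m,w,y,z}
  w: {m,q,y}
  y: {m,q,w,z}
  z: {m,q,y}

Colouring:
  clique {m,q,w,y} ⇒ need ≥ 4
  assign m→c0 q→c1 w→c3 y→c2 z→c3 — no edge inside a register ⇒ χ ≤ 4
  χ = 4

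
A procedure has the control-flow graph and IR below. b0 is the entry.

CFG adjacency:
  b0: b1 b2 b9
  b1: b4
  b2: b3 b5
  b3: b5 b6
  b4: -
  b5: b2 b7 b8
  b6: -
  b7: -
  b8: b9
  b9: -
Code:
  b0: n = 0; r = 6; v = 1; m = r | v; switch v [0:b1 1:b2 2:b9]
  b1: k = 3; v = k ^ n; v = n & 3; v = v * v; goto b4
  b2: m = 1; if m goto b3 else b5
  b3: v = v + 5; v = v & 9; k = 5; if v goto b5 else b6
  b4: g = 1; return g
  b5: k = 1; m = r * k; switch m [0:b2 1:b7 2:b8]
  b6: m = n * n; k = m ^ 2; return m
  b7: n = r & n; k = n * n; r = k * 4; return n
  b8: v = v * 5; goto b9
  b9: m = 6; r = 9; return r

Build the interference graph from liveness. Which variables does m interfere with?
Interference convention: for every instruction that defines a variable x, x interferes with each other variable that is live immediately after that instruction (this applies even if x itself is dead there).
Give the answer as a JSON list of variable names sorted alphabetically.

Block summaries:
  b0: {m,n,r,v} / ∅
  b1: {k,v} / {n}
  b2: {m} / ∅
  b3: {k,v} / {v}
  b4: {g} / ∅
  b5: {k,m} / {r}
  b6: {k,m} / {n}
  b7: {k,n,r} / {n,r}
  b8: {v} / {v}
  b9: {m,r} / ∅

Backward fixpoint:
  b0 li=∅ lo={n,r,v}
  b1 li={n} lo=∅
  b2 li={n,r,v} lo={n,r,v}
  b3 li={n,r,v} lo={n,r,v}
  b4 li=∅ lo=∅
  b5 li={n,r,v} lo={n,r,v}
  b6 li={n} lo=∅
  b7 li={n,r} lo=∅
  b8 li={v} lo=∅
  b9 li=∅ lo=∅

Conflict graph:
  g: ∅
  k: {m,n,r,v}
  m: {k,n,r,v}
  n: {k,m,r,v}
  r: {k,m,n,v}
  v: {k,m,n,r}

N(m) = ["k", "n", "r", "v"]

Answer: ["k", "n", "r", "v"]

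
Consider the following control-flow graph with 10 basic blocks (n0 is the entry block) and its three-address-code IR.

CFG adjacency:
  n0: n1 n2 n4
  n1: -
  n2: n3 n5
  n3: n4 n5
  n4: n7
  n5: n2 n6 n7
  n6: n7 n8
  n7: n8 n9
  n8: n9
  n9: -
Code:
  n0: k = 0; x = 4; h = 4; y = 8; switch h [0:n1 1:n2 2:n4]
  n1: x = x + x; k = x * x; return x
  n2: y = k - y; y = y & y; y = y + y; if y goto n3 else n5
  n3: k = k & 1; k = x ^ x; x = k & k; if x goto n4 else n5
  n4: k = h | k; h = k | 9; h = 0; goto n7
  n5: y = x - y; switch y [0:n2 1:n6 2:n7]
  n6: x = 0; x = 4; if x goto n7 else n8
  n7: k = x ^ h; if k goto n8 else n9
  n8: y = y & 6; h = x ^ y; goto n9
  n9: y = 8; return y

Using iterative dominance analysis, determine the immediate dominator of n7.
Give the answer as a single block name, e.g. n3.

idom tree: n1←n0 n2←n0 n3←n2 n4←n0 n5←n2 n6←n5 n7←n0 n8←n0 n9←n0
Dom∩ at merges:
  n2: preds {n0,n5}: {n0} ∩ {n0,n2,n5} = {n0}; idom=n0
  n4: preds {n0,n3}: {n0} ∩ {n0,n2,n3} = {n0}; idom=n0
  n5: preds {n2,n3}: {n0,n2} ∩ {n0,n2,n3} = {n0,n2}; idom=n2
  n7: preds {n4,n5,n6}: {n0,n4} ∩ {n0,n2,n5} ∩ {n0,n2,n5,n6} = {n0}; idom=n0
  n8: preds {n6,n7}: {n0,n2,n5,n6} ∩ {n0,n7} = {n0}; idom=n0
  n9: preds {n7,n8}: {n0,n7} ∩ {n0,n8} = {n0}; idom=n0

idom(n7) = n0

Answer: n0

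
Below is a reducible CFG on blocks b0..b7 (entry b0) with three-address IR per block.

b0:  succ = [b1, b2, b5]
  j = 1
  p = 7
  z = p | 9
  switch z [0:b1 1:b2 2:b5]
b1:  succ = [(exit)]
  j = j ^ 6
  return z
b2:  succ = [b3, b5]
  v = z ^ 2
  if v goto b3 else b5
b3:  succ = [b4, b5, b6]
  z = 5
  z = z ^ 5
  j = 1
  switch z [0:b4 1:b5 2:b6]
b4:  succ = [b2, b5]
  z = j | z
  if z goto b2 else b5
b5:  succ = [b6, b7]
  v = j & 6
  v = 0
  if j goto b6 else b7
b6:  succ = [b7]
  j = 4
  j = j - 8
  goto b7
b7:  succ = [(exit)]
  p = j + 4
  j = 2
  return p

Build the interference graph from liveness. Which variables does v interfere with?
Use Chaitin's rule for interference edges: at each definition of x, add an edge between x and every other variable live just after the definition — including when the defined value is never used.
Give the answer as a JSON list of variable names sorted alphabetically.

Answer: ["j"]

Working:
Block summaries:
  b0: def={j,p,z} ue=∅
  b1: def={j} ue={j,z}
  b2: def={v} ue={z}
  b3: def={j,z} ue=∅
  b4: def={z} ue={j,z}
  b5: def={v} ue={j}
  b6: def={j} ue=∅
  b7: def={j,p} ue={j}

Live sets:
  live b0: ∅→{j,z}
  live b1: {j,z}→∅
  live b2: {j,z}→{j}
  live b3: ∅→{j,z}
  live b4: {j,z}→{j,z}
  live b5: {j}→{j}
  live b6: ∅→{j}
  live b7: {j}→∅

Interference:
  j — {p,v,z}
  p — {j}
  v — {j}
  z — {j}

N(v) = ["j"]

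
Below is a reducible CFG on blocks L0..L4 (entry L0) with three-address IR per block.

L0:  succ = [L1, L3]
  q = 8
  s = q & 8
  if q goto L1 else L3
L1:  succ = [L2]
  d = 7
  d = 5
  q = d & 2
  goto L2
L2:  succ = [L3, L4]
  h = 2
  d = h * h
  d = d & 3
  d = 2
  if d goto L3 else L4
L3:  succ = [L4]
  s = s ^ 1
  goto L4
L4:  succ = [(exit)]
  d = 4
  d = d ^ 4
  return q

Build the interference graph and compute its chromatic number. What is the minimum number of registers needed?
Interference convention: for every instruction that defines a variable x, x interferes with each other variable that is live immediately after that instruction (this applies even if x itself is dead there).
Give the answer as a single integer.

Answer: 3

Derivation:
Block summaries:
  L0: def={q,s} ue=∅
  L1: def={d,q} ue=∅
  L2: def={d,h} ue=∅
  L3: def={s} ue={s}
  L4: def={d} ue={q}

Live sets:
  live L0: ∅→{q,s}
  live L1: {s}→{q,s}
  live L2: {q,s}→{q,s}
  live L3: {q,s}→{q}
  live L4: {q}→∅

Interference:
  d↔{q,s}
  h↔{q,s}
  q↔{d,h,s}
  s↔{d,h,q}

Registers:
  lower bound: {d,q,s} mutually conflict ⇒ χ ≥ 3
  assign d→r2 h→r2 q→r0 s→r1 — no edge inside a register ⇒ χ ≤ 3
  χ = 3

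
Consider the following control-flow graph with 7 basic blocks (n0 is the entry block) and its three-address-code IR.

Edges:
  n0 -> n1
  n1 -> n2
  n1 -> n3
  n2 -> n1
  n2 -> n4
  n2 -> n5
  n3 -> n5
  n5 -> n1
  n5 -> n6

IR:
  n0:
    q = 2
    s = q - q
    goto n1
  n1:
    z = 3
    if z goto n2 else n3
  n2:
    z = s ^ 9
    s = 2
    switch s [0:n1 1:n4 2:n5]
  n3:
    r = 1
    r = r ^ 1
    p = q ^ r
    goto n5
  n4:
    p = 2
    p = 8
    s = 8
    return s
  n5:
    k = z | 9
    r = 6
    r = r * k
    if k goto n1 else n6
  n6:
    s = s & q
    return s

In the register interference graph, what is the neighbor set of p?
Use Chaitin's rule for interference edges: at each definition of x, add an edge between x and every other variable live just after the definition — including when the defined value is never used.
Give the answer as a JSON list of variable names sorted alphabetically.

Answer: ["q", "s", "z"]

Analysis:
def/use:
  n0: def={q,s} ue=∅
  n1: def={z} ue=∅
  n2: def={s,z} ue={s}
  n3: def={p,r} ue={q}
  n4: def={p,s} ue=∅
  n5: def={k,r} ue={z}
  n6: def={s} ue={q,s}

Live sets:
  live n0: ∅→{q,s}
  live n1: {q,s}→{q,s,z}
  live n2: {q,s}→{q,s,z}
  live n3: {q,s,z}→{q,s,z}
  live n4: ∅→∅
  live n5: {q,s,z}→{q,s}
  live n6: {q,s}→∅

Conflict graph:
  k↔{q,r,s}
  p↔{q,s,z}
  q↔{k,p,r,s,z}
  r↔{k,q,s,z}
  s↔{k,p,q,r,z}
  z↔{p,q,r,s}

N(p) = ["q", "s", "z"]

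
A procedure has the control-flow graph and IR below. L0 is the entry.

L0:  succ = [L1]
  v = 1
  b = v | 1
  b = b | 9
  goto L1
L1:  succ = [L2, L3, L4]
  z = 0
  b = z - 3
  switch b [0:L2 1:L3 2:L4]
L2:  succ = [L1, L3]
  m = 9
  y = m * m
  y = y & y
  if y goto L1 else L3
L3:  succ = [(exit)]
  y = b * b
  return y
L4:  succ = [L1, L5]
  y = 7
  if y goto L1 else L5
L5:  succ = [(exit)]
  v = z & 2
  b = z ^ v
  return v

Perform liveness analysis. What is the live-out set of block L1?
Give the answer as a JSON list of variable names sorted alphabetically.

Per-block:
  L0: {b,v} / ∅
  L1: {b,z} / ∅
  L2: {m,y} / ∅
  L3: {y} / {b}
  L4: {y} / ∅
  L5: {b,v} / {z}

Liveness:
  live L0: ∅→∅
  live L1: ∅→{b,z}
  live L2: {b}→{b}
  live L3: {b}→∅
  live L4: {z}→{z}
  live L5: {z}→∅

live-out(L1) = ["b", "z"]

Answer: ["b", "z"]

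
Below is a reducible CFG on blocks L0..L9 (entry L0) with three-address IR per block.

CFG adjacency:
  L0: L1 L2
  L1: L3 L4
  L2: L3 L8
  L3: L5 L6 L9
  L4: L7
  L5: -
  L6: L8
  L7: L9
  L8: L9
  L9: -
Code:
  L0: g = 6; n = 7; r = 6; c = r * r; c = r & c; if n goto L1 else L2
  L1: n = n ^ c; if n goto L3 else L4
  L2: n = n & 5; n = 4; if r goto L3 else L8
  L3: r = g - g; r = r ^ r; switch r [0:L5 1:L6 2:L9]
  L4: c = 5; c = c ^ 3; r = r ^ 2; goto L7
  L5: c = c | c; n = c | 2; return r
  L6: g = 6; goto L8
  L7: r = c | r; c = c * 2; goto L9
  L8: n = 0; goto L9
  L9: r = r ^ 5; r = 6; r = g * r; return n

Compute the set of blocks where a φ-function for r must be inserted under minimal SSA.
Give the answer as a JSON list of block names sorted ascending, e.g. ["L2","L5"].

Answer: ["L8", "L9"]

Working:
idom tree: L1←L0 L2←L0 L3←L0 L4←L1 L5←L3 L6←L3 L7←L4 L8←L0 L9←L0
Join-block Dom:
  L3: preds {L1,L2}: {L0,L1} ∩ {L0,L2} = {L0}; idom=L0
  L8: preds {L2,L6}: {L0,L2} ∩ {L0,L3,L6} = {L0}; idom=L0
  L9: preds {L3,L7,L8}: {L0,L3} ∩ {L0,L1,L4,L7} ∩ {L0,L8} = {L0}; idom=L0

Frontier:
  join L3 pred L1: L1 stop@L0
  join L3 pred L2: L2 stop@L0
  join L8 pred L2: L2 stop@L0
  join L8 pred L6: L6→L3 stop@L0
  join L9 pred L3: L3 stop@L0
  join L9 pred L7: L7→L4→L1 stop@L0
  join L9 pred L8: L8 stop@L0
  L0: DF=∅
  L1: DF={L3,L9}
  L2: DF={L3,L8}
  L3: DF={L8,L9}
  L4: DF={L9}
  L5: DF=∅
  L6: DF={L8}
  L7: DF={L9}
  L8: DF={L9}
  L9: DF=∅

φ for r: defs {L0,L3,L4,L7,L9}
  DF⁺ = {L8,L9}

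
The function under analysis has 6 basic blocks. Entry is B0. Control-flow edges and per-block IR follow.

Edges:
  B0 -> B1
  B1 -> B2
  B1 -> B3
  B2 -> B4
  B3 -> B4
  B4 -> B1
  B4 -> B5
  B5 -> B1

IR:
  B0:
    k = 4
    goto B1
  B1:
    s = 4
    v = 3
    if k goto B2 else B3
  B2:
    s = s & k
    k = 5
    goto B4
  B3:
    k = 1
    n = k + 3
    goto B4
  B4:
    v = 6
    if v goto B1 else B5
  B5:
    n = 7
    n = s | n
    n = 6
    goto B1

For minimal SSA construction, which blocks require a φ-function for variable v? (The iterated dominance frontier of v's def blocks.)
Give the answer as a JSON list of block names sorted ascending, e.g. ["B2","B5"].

Answer: ["B1"]

Analysis:
idom tree: B1←B0 B2←B1 B3←B1 B4←B1 B5←B4
Dom∩ at merges:
  B1: preds {B0,B4,B5}: {B0} ∩ {B0,B1,B4} ∩ {B0,B1,B4,B5} = {B0}; idom=B0
  B4: preds {B2,B3}: {B0,B1,B2} ∩ {B0,B1,B3} = {B0,B1}; idom=B1

DF derivation:
  B1←B0: walk · to B0
  B1←B4: walk B4→B1 to B0
  B1←B5: walk B5→B4→B1 to B0
  B4←B2: walk B2 to B1
  B4←B3: walk B3 to B1
  B0 → ∅
  B1 → {B1}
  B2 → {B4}
  B3 → {B4}
  B4 → {B1}
  B5 → {B1}

φ for v: defs {B1,B4}
  DF⁺ = {B1}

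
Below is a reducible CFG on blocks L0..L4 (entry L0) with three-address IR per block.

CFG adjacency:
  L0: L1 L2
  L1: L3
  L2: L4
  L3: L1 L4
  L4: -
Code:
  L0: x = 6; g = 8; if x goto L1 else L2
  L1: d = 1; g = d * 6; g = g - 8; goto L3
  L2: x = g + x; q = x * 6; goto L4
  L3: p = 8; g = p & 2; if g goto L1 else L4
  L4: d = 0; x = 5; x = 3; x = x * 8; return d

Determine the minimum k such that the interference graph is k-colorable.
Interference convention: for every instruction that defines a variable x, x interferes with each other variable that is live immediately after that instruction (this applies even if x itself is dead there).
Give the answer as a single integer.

Per-block:
  L0: {g,x} / ∅
  L1: {d,g} / ∅
  L2: {q,x} / {g,x}
  L3: {g,p} / ∅
  L4: {d,x} / ∅

Liveness:
  L0 li=∅ lo={g,x}
  L1 li=∅ lo=∅
  L2 li={g,x} lo=∅
  L3 li=∅ lo=∅
  L4 li=∅ lo=∅

Conflict graph:
  d — {x}
  g — {x}
  p — ∅
  q — ∅
  x — {d,g}

Registers:
  clique {d,x} ⇒ need ≥ 2
  assign d→R1 g→R1 p→R0 q→R0 x→R0 — no edge inside a register ⇒ χ ≤ 2
  χ = 2

Answer: 2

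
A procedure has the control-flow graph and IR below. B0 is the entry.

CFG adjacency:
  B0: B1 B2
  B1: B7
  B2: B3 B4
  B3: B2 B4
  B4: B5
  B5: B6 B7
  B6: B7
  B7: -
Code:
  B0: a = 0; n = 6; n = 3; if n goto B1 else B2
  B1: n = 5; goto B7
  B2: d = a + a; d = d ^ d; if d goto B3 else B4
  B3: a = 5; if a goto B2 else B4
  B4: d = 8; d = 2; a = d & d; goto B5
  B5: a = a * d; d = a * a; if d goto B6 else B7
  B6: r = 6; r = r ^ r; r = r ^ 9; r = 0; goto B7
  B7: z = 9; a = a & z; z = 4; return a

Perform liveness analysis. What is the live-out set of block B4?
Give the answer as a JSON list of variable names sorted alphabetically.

Answer: ["a", "d"]

Analysis:
Block summaries:
  B0: {a,n} / ∅
  B1: {n} / ∅
  B2: {d} / {a}
  B3: {a} / ∅
  B4: {a,d} / ∅
  B5: {a,d} / {a,d}
  B6: {r} / ∅
  B7: {a,z} / {a}

Liveness:
  B0: in=∅ out={a}
  B1: in={a} out={a}
  B2: in={a} out=∅
  B3: in=∅ out={a}
  B4: in=∅ out={a,d}
  B5: in={a,d} out={a}
  B6: in={a} out={a}
  B7: in={a} out=∅

live-out(B4) = ["a", "d"]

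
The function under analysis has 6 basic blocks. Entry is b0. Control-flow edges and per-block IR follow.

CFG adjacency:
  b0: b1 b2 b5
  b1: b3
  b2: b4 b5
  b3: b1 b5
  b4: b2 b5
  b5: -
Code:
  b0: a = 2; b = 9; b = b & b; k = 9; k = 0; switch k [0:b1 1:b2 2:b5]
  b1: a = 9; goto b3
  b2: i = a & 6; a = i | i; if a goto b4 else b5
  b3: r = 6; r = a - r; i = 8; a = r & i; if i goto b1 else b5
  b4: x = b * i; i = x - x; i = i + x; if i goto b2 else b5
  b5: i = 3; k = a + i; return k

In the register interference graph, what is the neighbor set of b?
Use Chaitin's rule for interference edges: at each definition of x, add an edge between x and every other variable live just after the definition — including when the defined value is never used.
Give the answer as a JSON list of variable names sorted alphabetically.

Answer: ["a", "i", "k", "x"]

Analysis:
Per-block:
  b0: def={a,b,k} ue=∅
  b1: def={a} ue=∅
  b2: def={a,i} ue={a}
  b3: def={a,i,r} ue={a}
  b4: def={i,x} ue={b,i}
  b5: def={i,k} ue={a}

Liveness:
  live b0: ∅→{a,b}
  live b1: ∅→{a}
  live b2: {a,b}→{a,b,i}
  live b3: {a}→{a}
  live b4: {a,b,i}→{a,b}
  live b5: {a}→∅

Interference:
  a↔{b,i,k,r,x}
  b↔{a,i,k,x}
  i↔{a,b,r,x}
  k↔{a,b}
  r↔{a,i}
  x↔{a,b,i}

N(b) = ["a", "i", "k", "x"]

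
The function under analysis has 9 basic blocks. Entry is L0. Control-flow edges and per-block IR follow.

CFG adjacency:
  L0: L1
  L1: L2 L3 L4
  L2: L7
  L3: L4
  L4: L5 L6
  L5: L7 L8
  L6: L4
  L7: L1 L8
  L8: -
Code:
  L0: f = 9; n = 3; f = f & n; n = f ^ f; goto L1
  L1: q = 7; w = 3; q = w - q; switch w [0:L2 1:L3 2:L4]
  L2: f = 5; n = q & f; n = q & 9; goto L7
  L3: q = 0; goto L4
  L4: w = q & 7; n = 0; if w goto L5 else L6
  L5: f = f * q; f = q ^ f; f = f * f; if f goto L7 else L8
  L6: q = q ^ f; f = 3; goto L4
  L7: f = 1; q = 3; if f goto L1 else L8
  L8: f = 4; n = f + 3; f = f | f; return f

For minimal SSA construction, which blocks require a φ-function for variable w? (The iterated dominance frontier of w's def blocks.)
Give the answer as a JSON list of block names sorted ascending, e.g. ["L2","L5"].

Answer: ["L1", "L4", "L7", "L8"]

Analysis:
idom tree: L1←L0 L2←L1 L3←L1 L4←L1 L5←L4 L6←L4 L7←L1 L8←L1
Dom∩ at merges:
  L1: preds {L0,L7}: {L0} ∩ {L0,L1,L7} = {L0}; idom=L0
  L4: preds {L1,L3,L6}: {L0,L1} ∩ {L0,L1,L3} ∩ {L0,L1,L4,L6} = {L0,L1}; idom=L1
  L7: preds {L2,L5}: {L0,L1,L2} ∩ {L0,L1,L4,L5} = {L0,L1}; idom=L1
  L8: preds {L5,L7}: {L0,L1,L4,L5} ∩ {L0,L1,L7} = {L0,L1}; idom=L1

DF derivation:
  join L1 pred L0: · stop@L0
  join L1 pred L7: L7→L1 stop@L0
  join L4 pred L1: · stop@L1
  join L4 pred L3: L3 stop@L1
  join L4 pred L6: L6→L4 stop@L1
  join L7 pred L2: L2 stop@L1
  join L7 pred L5: L5→L4 stop@L1
  join L8 pred L5: L5→L4 stop@L1
  join L8 pred L7: L7 stop@L1
  L0 → ∅
  L1 → {L1}
  L2 → {L7}
  L3 → {L4}
  L4 → {L4,L7,L8}
  L5 → {L7,L8}
  L6 → {L4}
  L7 → {L1,L8}
  L8 → ∅

φ for w: defs {L1,L4}
  DF⁺ = {L1,L4,L7,L8}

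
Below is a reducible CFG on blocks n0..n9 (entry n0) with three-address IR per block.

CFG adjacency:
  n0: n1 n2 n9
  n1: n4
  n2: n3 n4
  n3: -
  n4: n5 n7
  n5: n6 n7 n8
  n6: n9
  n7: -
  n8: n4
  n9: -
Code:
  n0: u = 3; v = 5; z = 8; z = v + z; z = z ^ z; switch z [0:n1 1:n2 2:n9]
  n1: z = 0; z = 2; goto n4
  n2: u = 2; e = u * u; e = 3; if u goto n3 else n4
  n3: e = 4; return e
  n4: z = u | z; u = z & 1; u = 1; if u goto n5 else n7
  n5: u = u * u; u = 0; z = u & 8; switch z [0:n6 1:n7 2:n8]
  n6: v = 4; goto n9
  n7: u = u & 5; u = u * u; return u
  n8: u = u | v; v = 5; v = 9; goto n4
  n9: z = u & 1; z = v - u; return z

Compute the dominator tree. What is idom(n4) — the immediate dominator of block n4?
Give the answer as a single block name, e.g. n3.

idom tree: n1←n0 n2←n0 n3←n2 n4←n0 n5←n4 n6←n5 n7←n4 n8←n5 n9←n0
Dom∩ at merges:
  n4: preds {n1,n2,n8}: {n0,n1} ∩ {n0,n2} ∩ {n0,n4,n5,n8} = {n0}; idom=n0
  n7: preds {n4,n5}: {n0,n4} ∩ {n0,n4,n5} = {n0,n4}; idom=n4
  n9: preds {n0,n6}: {n0} ∩ {n0,n4,n5,n6} = {n0}; idom=n0

idom(n4) = n0

Answer: n0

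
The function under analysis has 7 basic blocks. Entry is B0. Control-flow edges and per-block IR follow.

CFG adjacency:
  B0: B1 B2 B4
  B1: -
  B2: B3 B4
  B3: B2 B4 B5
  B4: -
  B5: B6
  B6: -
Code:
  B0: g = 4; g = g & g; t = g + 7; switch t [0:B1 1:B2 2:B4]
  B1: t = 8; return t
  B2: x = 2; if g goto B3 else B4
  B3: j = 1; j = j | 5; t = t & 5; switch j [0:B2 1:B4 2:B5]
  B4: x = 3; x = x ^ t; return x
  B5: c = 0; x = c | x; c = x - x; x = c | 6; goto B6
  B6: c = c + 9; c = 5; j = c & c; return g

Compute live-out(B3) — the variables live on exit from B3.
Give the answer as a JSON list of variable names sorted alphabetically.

Answer: ["g", "t", "x"]

Analysis:
def/use:
  B0 def {g,t} use ∅
  B1 def {t} use ∅
  B2 def {x} use {g}
  B3 def {j,t} use {t}
  B4 def {x} use {t}
  B5 def {c,x} use {x}
  B6 def {c,j} use {c,g}

Live sets:
  B0 li=∅ lo={g,t}
  B1 li=∅ lo=∅
  B2 li={g,t} lo={g,t,x}
  B3 li={g,t,x} lo={g,t,x}
  B4 li={t} lo=∅
  B5 li={g,x} lo={c,g}
  B6 li={c,g} lo=∅

live-out(B3) = ["g", "t", "x"]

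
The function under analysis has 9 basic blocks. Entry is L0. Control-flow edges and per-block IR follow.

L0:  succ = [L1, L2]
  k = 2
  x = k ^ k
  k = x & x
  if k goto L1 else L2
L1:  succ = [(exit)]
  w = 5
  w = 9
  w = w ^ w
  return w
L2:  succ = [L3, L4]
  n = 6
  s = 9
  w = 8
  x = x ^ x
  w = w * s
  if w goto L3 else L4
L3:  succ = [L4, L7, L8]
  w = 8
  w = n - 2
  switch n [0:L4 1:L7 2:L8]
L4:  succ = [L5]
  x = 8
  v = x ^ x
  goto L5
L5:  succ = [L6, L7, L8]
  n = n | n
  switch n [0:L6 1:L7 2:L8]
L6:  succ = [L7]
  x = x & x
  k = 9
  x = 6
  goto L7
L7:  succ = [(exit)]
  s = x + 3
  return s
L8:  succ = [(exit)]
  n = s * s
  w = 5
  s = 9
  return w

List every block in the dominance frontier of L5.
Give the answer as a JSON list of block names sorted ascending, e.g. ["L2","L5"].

idom tree: L1←L0 L2←L0 L3←L2 L4←L2 L5←L4 L6←L5 L7←L2 L8←L2
Join-block Dom:
  L4: preds {L2,L3}: {L0,L2} ∩ {L0,L2,L3} = {L0,L2}; idom=L2
  L7: preds {L3,L5,L6}: {L0,L2,L3} ∩ {L0,L2,L4,L5} ∩ {L0,L2,L4,L5,L6} = {L0,L2}; idom=L2
  L8: preds {L3,L5}: {L0,L2,L3} ∩ {L0,L2,L4,L5} = {L0,L2}; idom=L2

DF derivation:
  L4←L2: walk · to L2
  L4←L3: walk L3 to L2
  L7←L3: walk L3 to L2
  L7←L5: walk L5→L4 to L2
  L7←L6: walk L6→L5→L4 to L2
  L8←L3: walk L3 to L2
  L8←L5: walk L5→L4 to L2
  L0: DF=∅
  L1: DF=∅
  L2: DF=∅
  L3: DF={L4,L7,L8}
  L4: DF={L7,L8}
  L5: DF={L7,L8}
  L6: DF={L7}
  L7: DF=∅
  L8: DF=∅

DF(L5) = ["L7", "L8"]

Answer: ["L7", "L8"]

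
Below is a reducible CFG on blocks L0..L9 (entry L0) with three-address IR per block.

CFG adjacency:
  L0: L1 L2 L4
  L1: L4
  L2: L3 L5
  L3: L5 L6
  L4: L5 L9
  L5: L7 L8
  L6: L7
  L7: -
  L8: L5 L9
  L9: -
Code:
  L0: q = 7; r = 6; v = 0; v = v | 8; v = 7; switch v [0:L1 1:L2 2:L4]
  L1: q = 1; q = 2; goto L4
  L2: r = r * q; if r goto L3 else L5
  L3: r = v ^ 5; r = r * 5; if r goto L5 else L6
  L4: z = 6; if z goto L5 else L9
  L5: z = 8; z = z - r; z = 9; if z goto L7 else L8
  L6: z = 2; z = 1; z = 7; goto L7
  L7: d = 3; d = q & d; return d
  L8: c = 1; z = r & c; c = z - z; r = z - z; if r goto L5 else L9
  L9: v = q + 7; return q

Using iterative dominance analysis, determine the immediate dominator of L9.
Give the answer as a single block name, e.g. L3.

Answer: L0

Working:
idom tree: L1←L0 L2←L0 L3←L2 L4←L0 L5←L0 L6←L3 L7←L0 L8←L5 L9←L0
Join-block Dom:
  L4: preds {L0,L1}: {L0} ∩ {L0,L1} = {L0}; idom=L0
  L5: preds {L2,L3,L4,L8}: {L0,L2} ∩ {L0,L2,L3} ∩ {L0,L4} ∩ {L0,L5,L8} = {L0}; idom=L0
  L7: preds {L5,L6}: {L0,L5} ∩ {L0,L2,L3,L6} = {L0}; idom=L0
  L9: preds {L4,L8}: {L0,L4} ∩ {L0,L5,L8} = {L0}; idom=L0

idom(L9) = L0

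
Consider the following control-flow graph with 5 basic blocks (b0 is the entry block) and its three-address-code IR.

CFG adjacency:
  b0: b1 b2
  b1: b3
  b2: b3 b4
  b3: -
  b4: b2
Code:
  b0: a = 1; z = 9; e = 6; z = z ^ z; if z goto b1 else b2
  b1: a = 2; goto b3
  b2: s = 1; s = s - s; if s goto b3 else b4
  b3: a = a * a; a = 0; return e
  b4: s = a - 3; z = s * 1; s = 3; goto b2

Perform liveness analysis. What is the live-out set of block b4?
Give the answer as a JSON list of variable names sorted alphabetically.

Answer: ["a", "e"]

Working:
Per-block:
  b0 def {a,e,z} use ∅
  b1 def {a} use ∅
  b2 def {s} use ∅
  b3 def {a} use {a,e}
  b4 def {s,z} use {a}

Live sets:
  b0: in=∅ out={a,e}
  b1: in={e} out={a,e}
  b2: in={a,e} out={a,e}
  b3: in={a,e} out=∅
  b4: in={a,e} out={a,e}

live-out(b4) = ["a", "e"]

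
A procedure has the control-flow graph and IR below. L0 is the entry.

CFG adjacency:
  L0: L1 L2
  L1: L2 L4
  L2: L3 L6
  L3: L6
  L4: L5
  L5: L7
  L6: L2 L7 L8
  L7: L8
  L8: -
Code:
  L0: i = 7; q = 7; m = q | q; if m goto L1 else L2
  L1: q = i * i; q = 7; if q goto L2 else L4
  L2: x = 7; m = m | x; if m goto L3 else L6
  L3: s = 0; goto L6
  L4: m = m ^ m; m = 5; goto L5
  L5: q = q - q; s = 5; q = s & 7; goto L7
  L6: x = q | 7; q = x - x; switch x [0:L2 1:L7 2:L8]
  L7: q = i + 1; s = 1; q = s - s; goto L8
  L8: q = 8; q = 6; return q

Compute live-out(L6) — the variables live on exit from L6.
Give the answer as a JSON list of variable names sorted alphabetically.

Block summaries:
  L0: {i,m,q} / ∅
  L1: {q} / {i}
  L2: {m,x} / {m}
  L3: {s} / ∅
  L4: {m} / {m}
  L5: {q,s} / {q}
  L6: {q,x} / {q}
  L7: {q,s} / {i}
  L8: {q} / ∅

Live sets:
  live L0: ∅→{i,m,q}
  live L1: {i,m}→{i,m,q}
  live L2: {i,m,q}→{i,m,q}
  live L3: {i,m,q}→{i,m,q}
  live L4: {i,m,q}→{i,q}
  live L5: {i,q}→{i}
  live L6: {i,m,q}→{i,m,q}
  live L7: {i}→∅
  live L8: ∅→∅

live-out(L6) = ["i", "m", "q"]

Answer: ["i", "m", "q"]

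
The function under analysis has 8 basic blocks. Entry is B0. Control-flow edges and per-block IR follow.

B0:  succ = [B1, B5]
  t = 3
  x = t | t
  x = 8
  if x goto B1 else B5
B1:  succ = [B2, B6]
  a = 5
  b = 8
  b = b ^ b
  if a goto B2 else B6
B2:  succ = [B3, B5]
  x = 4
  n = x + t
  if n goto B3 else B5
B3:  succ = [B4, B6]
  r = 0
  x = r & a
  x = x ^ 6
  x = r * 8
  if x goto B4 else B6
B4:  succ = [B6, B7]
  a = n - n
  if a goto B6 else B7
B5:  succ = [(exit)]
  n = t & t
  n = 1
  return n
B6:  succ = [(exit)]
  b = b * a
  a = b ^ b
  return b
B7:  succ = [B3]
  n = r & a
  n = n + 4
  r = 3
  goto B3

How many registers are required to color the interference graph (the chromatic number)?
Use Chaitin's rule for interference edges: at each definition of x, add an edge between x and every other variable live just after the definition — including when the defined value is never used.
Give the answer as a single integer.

Answer: 5

Derivation:
Per-block:
  B0 def {t,x} use ∅
  B1 def {a,b} use ∅
  B2 def {n,x} use {t}
  B3 def {r,x} use {a}
  B4 def {a} use {n}
  B5 def {n} use {t}
  B6 def {a,b} use {a,b}
  B7 def {n,r} use {a,r}

Backward fixpoint:
  live B0: ∅→{t}
  live B1: {t}→{a,b,t}
  live B2: {a,b,t}→{a,b,n,t}
  live B3: {a,b,n}→{a,b,n,r}
  live B4: {b,n,r}→{a,b,r}
  live B5: {t}→∅
  live B6: {a,b}→∅
  live B7: {a,b,r}→{a,b,n}

Interfere edges:
  a — {b,n,r,t,x}
  b — {a,n,r,t,x}
  n — {a,b,r,t,x}
  r — {a,b,n,x}
  t — {a,b,n,x}
  x — {a,b,n,r,t}

Colouring:
  lower bound: {a,b,n,r,x} mutually conflict ⇒ χ ≥ 5
  assign a→R0 b→R1 n→R2 r→R4 t→R4 x→R3 — no edge inside a register ⇒ χ ≤ 5
  χ = 5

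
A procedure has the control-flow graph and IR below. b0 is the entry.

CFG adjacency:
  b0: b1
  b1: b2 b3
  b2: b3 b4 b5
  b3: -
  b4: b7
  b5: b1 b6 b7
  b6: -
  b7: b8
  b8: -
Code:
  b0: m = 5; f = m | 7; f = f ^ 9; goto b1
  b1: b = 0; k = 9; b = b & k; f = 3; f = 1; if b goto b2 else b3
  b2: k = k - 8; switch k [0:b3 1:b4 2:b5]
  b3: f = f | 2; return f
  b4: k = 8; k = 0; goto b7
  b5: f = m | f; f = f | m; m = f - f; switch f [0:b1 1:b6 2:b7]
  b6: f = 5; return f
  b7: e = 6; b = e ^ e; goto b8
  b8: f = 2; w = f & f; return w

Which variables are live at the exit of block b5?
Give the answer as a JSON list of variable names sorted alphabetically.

def/use:
  b0: def={f,m} ue=∅
  b1: def={b,f,k} ue=∅
  b2: def={k} ue={k}
  b3: def={f} ue={f}
  b4: def={k} ue=∅
  b5: def={f,m} ue={f,m}
  b6: def={f} ue=∅
  b7: def={b,e} ue=∅
  b8: def={f,w} ue=∅

Liveness:
  b0 li=∅ lo={m}
  b1 li={m} lo={f,k,m}
  b2 li={f,k,m} lo={f,m}
  b3 li={f} lo=∅
  b4 li=∅ lo=∅
  b5 li={f,m} lo={m}
  b6 li=∅ lo=∅
  b7 li=∅ lo=∅
  b8 li=∅ lo=∅

live-out(b5) = ["m"]

Answer: ["m"]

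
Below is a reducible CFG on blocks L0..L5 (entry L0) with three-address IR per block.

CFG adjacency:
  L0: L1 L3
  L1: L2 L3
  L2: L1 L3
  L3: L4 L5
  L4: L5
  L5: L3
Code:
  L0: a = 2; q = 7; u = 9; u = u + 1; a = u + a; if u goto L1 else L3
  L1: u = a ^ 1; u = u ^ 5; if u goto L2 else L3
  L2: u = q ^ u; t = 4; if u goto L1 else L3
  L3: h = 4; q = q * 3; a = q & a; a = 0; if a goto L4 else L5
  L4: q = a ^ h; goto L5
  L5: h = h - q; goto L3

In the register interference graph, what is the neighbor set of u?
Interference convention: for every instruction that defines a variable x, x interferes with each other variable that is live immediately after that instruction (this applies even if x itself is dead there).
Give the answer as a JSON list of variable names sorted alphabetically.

def/use:
  L0: def={a,q,u} ue=∅
  L1: def={u} ue={a}
  L2: def={t,u} ue={q,u}
  L3: def={a,h,q} ue={a,q}
  L4: def={q} ue={a,h}
  L5: def={h} ue={h,q}

Backward fixpoint:
  live L0: ∅→{a,q}
  live L1: {a,q}→{a,q,u}
  live L2: {a,q,u}→{a,q}
  live L3: {a,q}→{a,h,q}
  live L4: {a,h}→{a,h,q}
  live L5: {a,h,q}→{a,q}

Interference:
  a↔{h,q,t,u}
  h↔{a,q}
  q↔{a,h,t,u}
  t↔{a,q,u}
  u↔{a,q,t}

N(u) = ["a", "q", "t"]

Answer: ["a", "q", "t"]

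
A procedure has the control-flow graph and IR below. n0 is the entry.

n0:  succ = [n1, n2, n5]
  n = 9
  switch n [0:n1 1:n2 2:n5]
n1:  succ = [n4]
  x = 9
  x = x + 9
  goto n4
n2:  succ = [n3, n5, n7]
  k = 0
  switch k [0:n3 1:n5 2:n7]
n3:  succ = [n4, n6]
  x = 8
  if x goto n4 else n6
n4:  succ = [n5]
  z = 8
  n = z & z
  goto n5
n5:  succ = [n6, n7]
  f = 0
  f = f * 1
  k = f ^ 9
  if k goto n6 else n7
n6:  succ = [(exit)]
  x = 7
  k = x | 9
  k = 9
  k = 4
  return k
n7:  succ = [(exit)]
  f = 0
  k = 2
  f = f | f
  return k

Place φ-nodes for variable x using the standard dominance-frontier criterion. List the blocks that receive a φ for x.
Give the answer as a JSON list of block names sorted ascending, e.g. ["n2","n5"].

Answer: ["n4", "n5", "n6", "n7"]

Working:
idom tree: n1←n0 n2←n0 n3←n2 n4←n0 n5←n0 n6←n0 n7←n0
Join-block Dom:
  n4: preds {n1,n3}: {n0,n1} ∩ {n0,n2,n3} = {n0}; idom=n0
  n5: preds {n0,n2,n4}: {n0} ∩ {n0,n2} ∩ {n0,n4} = {n0}; idom=n0
  n6: preds {n3,n5}: {n0,n2,n3} ∩ {n0,n5} = {n0}; idom=n0
  n7: preds {n2,n5}: {n0,n2} ∩ {n0,n5} = {n0}; idom=n0

DF derivation:
  n4←n1: walk n1 to n0
  n4←n3: walk n3→n2 to n0
  n5←n0: walk · to n0
  n5←n2: walk n2 to n0
  n5←n4: walk n4 to n0
  n6←n3: walk n3→n2 to n0
  n6←n5: walk n5 to n0
  n7←n2: walk n2 to n0
  n7←n5: walk n5 to n0
  n0 → ∅
  n1 → {n4}
  n2 → {n4,n5,n6,n7}
  n3 → {n4,n6}
  n4 → {n5}
  n5 → {n6,n7}
  n6 → ∅
  n7 → ∅

φ for x: defs {n1,n3,n6}
  DF⁺ = {n4,n5,n6,n7}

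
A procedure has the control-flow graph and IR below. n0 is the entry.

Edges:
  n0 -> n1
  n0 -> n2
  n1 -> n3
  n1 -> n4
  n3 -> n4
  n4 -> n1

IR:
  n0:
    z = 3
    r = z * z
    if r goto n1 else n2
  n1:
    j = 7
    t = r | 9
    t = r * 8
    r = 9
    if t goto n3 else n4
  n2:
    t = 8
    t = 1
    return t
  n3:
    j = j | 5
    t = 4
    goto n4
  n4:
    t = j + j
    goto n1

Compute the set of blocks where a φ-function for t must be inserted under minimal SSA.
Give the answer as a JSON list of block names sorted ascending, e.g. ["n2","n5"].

Answer: ["n1", "n4"]

Derivation:
idom tree: n1←n0 n2←n0 n3←n1 n4←n1
Join-block Dom:
  n1: preds {n0,n4}: {n0} ∩ {n0,n1,n4} = {n0}; idom=n0
  n4: preds {n1,n3}: {n0,n1} ∩ {n0,n1,n3} = {n0,n1}; idom=n1

Frontier:
  n1←n0: walk · to n0
  n1←n4: walk n4→n1 to n0
  n4←n1: walk · to n1
  n4←n3: walk n3 to n1
  DF(n0)=∅
  DF(n1)={n1}
  DF(n2)=∅
  DF(n3)={n4}
  DF(n4)={n1}

φ for t: defs {n1,n2,n3,n4}
  DF⁺ = {n1,n4}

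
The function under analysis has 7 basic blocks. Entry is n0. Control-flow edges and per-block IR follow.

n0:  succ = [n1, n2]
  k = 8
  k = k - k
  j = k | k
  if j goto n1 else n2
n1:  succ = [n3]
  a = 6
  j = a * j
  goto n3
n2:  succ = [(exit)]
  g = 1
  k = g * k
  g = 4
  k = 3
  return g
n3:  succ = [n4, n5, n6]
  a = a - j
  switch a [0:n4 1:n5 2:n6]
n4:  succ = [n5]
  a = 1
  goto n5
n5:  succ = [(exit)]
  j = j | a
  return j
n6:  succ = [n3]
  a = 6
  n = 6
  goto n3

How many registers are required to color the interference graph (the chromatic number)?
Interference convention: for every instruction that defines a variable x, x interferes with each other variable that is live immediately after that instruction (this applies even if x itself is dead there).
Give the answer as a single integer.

Answer: 3

Derivation:
def/use:
  n0 def {j,k} use ∅
  n1 def {a,j} use {j}
  n2 def {g,k} use {k}
  n3 def {a} use {a,j}
  n4 def {a} use ∅
  n5 def {j} use {a,j}
  n6 def {a,n} use ∅

Live sets:
  n0 li=∅ lo={j,k}
  n1 li={j} lo={a,j}
  n2 li={k} lo=∅
  n3 li={a,j} lo={a,j}
  n4 li={j} lo={a,j}
  n5 li={a,j} lo=∅
  n6 li={j} lo={a,j}

Conflict graph:
  a: {j,n}
  g: {k}
  j: {a,k,n}
  k: {g,j}
  n: {a,j}

Chromatic number:
  clique {a,j,n} ⇒ need ≥ 3
  assign a→r1 g→r0 j→r0 k→r1 n→r2 — no edge inside a register ⇒ χ ≤ 3
  χ = 3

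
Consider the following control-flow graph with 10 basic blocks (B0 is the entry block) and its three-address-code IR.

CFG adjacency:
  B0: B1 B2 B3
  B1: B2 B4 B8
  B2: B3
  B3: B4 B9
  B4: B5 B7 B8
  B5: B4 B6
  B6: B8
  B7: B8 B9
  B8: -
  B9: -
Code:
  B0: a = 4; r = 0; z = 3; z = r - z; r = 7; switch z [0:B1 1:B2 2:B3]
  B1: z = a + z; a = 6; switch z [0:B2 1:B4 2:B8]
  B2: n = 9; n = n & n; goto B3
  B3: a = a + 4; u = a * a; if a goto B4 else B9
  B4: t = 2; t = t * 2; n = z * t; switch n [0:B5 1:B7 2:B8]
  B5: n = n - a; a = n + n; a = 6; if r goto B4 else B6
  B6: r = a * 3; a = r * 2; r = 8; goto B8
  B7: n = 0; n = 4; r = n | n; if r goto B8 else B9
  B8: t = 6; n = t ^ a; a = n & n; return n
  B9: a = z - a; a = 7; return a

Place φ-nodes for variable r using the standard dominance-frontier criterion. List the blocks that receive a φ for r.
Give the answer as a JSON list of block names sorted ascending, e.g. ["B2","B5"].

Answer: ["B8", "B9"]

Working:
idom tree: B1←B0 B2←B0 B3←B0 B4←B0 B5←B4 B6←B5 B7←B4 B8←B0 B9←B0
Dom at joins:
  B2: preds {B0,B1}: {B0} ∩ {B0,B1} = {B0}; idom=B0
  B3: preds {B0,B2}: {B0} ∩ {B0,B2} = {B0}; idom=B0
  B4: preds {B1,B3,B5}: {B0,B1} ∩ {B0,B3} ∩ {B0,B4,B5} = {B0}; idom=B0
  B8: preds {B1,B4,B6,B7}: {B0,B1} ∩ {B0,B4} ∩ {B0,B4,B5,B6} ∩ {B0,B4,B7} = {B0}; idom=B0
  B9: preds {B3,B7}: {B0,B3} ∩ {B0,B4,B7} = {B0}; idom=B0

DF walk-up:
  B2←B0: walk · to B0
  B2←B1: walk B1 to B0
  B3←B0: walk · to B0
  B3←B2: walk B2 to B0
  B4←B1: walk B1 to B0
  B4←B3: walk B3 to B0
  B4←B5: walk B5→B4 to B0
  B8←B1: walk B1 to B0
  B8←B4: walk B4 to B0
  B8←B6: walk B6→B5→B4 to B0
  B8←B7: walk B7→B4 to B0
  B9←B3: walk B3 to B0
  B9←B7: walk B7→B4 to B0
  B0: DF=∅
  B1: DF={B2,B4,B8}
  B2: DF={B3}
  B3: DF={B4,B9}
  B4: DF={B4,B8,B9}
  B5: DF={B4,B8}
  B6: DF={B8}
  B7: DF={B8,B9}
  B8: DF=∅
  B9: DF=∅

φ for r: defs {B0,B6,B7}
  DF⁺ = {B8,B9}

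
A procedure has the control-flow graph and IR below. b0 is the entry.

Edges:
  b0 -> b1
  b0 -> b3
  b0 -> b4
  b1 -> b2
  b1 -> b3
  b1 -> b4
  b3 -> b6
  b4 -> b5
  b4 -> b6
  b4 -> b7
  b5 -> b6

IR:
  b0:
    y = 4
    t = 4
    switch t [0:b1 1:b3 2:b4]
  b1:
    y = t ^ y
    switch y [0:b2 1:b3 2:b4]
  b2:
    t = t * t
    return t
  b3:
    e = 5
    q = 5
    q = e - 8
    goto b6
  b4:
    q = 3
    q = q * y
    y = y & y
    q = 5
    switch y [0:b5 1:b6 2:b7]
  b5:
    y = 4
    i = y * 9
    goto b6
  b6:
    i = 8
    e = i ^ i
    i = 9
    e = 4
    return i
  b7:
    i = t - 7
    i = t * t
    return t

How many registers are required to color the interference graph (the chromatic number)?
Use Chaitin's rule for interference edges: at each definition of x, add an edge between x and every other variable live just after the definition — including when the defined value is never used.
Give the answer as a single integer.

Block summaries:
  b0: {t,y} / ∅
  b1: {y} / {t,y}
  b2: {t} / {t}
  b3: {e,q} / ∅
  b4: {q,y} / {y}
  b5: {i,y} / ∅
  b6: {e,i} / ∅
  b7: {i} / {t}

Liveness:
  live b0: ∅→{t,y}
  live b1: {t,y}→{t,y}
  live b2: {t}→∅
  live b3: ∅→∅
  live b4: {t,y}→{t}
  live b5: ∅→∅
  live b6: ∅→∅
  live b7: {t}→∅

Conflict graph:
  e↔{i,q}
  i↔{e,t}
  q↔{e,t,y}
  t↔{i,q,y}
  y↔{q,t}

Chromatic number:
  lower bound: {q,t,y} mutually conflict ⇒ χ ≥ 3
  assign e→R1 i→R0 q→R0 t→R1 y→R2 — no edge inside a register ⇒ χ ≤ 3
  χ = 3

Answer: 3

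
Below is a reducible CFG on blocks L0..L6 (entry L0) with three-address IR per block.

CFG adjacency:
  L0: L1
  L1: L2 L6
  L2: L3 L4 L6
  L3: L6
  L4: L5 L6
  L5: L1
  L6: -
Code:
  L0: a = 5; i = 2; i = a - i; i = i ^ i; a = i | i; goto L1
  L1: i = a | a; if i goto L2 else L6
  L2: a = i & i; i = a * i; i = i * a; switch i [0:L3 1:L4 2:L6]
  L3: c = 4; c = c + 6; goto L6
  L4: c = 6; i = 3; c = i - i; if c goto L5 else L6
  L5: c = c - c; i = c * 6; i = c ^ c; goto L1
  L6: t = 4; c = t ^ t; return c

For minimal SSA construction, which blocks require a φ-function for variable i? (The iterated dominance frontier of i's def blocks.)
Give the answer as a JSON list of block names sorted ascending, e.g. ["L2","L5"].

idom tree: L1←L0 L2←L1 L3←L2 L4←L2 L5←L4 L6←L1
Dom at joins:
  L1: preds {L0,L5}: {L0} ∩ {L0,L1,L2,L4,L5} = {L0}; idom=L0
  L6: preds {L1,L2,L3,L4}: {L0,L1} ∩ {L0,L1,L2} ∩ {L0,L1,L2,L3} ∩ {L0,L1,L2,L4} = {L0,L1}; idom=L1

DF walk-up:
  L1←L0: walk · to L0
  L1←L5: walk L5→L4→L2→L1 to L0
  L6←L1: walk · to L1
  L6←L2: walk L2 to L1
  L6←L3: walk L3→L2 to L1
  L6←L4: walk L4→L2 to L1
  L0 → ∅
  L1 → {L1}
  L2 → {L1,L6}
  L3 → {L6}
  L4 → {L1,L6}
  L5 → {L1}
  L6 → ∅

φ for i: defs {L0,L1,L2,L4,L5}
  DF⁺ = {L1,L6}

Answer: ["L1", "L6"]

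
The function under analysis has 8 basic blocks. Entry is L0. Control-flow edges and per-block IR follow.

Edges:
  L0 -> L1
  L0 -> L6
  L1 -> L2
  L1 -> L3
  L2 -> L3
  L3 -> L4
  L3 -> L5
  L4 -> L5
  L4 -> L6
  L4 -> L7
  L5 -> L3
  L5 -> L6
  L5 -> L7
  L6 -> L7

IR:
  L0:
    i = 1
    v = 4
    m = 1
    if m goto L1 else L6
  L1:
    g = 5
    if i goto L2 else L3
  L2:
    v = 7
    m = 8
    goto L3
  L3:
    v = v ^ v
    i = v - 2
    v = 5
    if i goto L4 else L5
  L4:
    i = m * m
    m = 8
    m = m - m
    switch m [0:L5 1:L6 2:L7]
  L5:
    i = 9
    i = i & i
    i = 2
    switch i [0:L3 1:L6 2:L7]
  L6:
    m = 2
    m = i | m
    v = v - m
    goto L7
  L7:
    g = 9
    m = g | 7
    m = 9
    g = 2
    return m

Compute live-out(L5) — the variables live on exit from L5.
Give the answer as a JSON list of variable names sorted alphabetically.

Answer: ["i", "m", "v"]

Derivation:
def/use:
  L0: def={i,m,v} ue=∅
  L1: def={g} ue={i}
  L2: def={m,v} ue=∅
  L3: def={i,v} ue={v}
  L4: def={i,m} ue={m}
  L5: def={i} ue=∅
  L6: def={m,v} ue={i,v}
  L7: def={g,m} ue=∅

Live sets:
  live L0: ∅→{i,m,v}
  live L1: {i,m,v}→{m,v}
  live L2: ∅→{m,v}
  live L3: {m,v}→{m,v}
  live L4: {m,v}→{i,m,v}
  live L5: {m,v}→{i,m,v}
  live L6: {i,v}→∅
  live L7: ∅→∅

live-out(L5) = ["i", "m", "v"]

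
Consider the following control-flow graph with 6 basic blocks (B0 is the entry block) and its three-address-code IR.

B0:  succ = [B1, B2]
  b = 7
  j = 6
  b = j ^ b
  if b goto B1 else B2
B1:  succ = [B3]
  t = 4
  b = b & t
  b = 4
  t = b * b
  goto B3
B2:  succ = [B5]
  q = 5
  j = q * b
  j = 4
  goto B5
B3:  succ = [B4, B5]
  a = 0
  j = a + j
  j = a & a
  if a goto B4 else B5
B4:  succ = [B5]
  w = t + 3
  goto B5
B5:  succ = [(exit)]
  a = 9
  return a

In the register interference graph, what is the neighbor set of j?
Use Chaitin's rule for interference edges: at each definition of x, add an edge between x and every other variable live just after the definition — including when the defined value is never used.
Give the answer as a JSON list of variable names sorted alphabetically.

Answer: ["a", "b", "t"]

Working:
def/use:
  B0: def={b,j} ue=∅
  B1: def={b,t} ue={b}
  B2: def={j,q} ue={b}
  B3: def={a,j} ue={j}
  B4: def={w} ue={t}
  B5: def={a} ue=∅

Live sets:
  B0: in=∅ out={b,j}
  B1: in={b,j} out={j,t}
  B2: in={b} out=∅
  B3: in={j,t} out={t}
  B4: in={t} out=∅
  B5: in=∅ out=∅

Interference:
  a — {j,t}
  b — {j,q,t}
  j — {a,b,t}
  q — {b}
  t — {a,b,j}
  w — ∅

N(j) = ["a", "b", "t"]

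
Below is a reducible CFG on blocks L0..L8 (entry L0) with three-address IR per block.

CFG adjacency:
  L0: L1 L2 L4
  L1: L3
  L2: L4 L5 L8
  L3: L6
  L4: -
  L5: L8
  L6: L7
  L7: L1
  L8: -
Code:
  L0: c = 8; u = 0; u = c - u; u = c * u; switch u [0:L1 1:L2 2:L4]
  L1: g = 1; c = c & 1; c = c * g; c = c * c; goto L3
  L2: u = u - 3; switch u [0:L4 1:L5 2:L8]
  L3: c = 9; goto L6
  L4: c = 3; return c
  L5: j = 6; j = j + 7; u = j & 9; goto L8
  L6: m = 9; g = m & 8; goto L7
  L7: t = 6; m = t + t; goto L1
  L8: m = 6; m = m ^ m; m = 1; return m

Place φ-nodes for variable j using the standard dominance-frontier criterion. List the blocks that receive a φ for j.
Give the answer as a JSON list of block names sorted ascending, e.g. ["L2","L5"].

Answer: ["L8"]

Analysis:
idom tree: L1←L0 L2←L0 L3←L1 L4←L0 L5←L2 L6←L3 L7←L6 L8←L2
Dom at joins:
  L1: preds {L0,L7}: {L0} ∩ {L0,L1,L3,L6,L7} = {L0}; idom=L0
  L4: preds {L0,L2}: {L0} ∩ {L0,L2} = {L0}; idom=L0
  L8: preds {L2,L5}: {L0,L2} ∩ {L0,L2,L5} = {L0,L2}; idom=L2

DF derivation:
  L1←L0: walk · to L0
  L1←L7: walk L7→L6→L3→L1 to L0
  L4←L0: walk · to L0
  L4←L2: walk L2 to L0
  L8←L2: walk · to L2
  L8←L5: walk L5 to L2
  L0 → ∅
  L1 → {L1}
  L2 → {L4}
  L3 → {L1}
  L4 → ∅
  L5 → {L8}
  L6 → {L1}
  L7 → {L1}
  L8 → ∅

φ for j: defs {L5}
  DF⁺ = {L8}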